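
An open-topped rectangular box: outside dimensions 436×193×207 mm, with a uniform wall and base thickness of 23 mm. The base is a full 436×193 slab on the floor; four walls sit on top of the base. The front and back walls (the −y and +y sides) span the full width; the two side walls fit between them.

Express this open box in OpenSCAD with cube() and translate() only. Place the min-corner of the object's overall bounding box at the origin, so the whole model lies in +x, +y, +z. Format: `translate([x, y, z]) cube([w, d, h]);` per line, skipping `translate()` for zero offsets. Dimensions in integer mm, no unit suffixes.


cube([436, 193, 23]);
translate([0, 0, 23]) cube([436, 23, 184]);
translate([0, 170, 23]) cube([436, 23, 184]);
translate([0, 23, 23]) cube([23, 147, 184]);
translate([413, 23, 23]) cube([23, 147, 184]);


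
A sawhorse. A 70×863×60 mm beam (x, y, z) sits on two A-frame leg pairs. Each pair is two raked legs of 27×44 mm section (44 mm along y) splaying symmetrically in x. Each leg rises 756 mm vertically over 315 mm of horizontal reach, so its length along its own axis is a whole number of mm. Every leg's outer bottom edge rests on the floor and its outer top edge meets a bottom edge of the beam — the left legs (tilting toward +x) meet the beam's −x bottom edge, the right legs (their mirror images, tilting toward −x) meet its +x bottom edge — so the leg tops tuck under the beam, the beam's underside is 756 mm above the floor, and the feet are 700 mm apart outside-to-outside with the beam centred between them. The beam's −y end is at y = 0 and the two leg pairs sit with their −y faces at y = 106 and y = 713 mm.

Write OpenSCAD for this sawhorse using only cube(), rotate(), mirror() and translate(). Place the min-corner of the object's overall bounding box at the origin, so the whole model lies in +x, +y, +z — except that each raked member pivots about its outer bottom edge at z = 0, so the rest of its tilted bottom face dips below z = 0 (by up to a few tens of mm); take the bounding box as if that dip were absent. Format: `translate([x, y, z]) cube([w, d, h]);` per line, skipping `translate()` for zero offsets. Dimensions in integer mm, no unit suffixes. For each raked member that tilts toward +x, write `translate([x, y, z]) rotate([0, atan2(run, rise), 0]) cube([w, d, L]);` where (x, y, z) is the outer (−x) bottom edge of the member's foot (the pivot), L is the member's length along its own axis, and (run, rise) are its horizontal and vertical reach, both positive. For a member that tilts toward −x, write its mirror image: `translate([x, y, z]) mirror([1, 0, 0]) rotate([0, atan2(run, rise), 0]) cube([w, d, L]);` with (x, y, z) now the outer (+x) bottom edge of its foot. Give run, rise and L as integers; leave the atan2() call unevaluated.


translate([315, 0, 756]) cube([70, 863, 60]);
translate([0, 106, 0]) rotate([0, atan2(315, 756), 0]) cube([27, 44, 819]);
translate([700, 106, 0]) mirror([1, 0, 0]) rotate([0, atan2(315, 756), 0]) cube([27, 44, 819]);
translate([0, 713, 0]) rotate([0, atan2(315, 756), 0]) cube([27, 44, 819]);
translate([700, 713, 0]) mirror([1, 0, 0]) rotate([0, atan2(315, 756), 0]) cube([27, 44, 819]);


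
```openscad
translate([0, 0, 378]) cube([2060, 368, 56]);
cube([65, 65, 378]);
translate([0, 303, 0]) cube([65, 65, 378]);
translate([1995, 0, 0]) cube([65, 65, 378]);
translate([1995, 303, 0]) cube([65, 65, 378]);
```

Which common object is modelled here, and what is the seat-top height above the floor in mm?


A bench. The seat-top height is 434 mm.

A long slab on four corner posts — a bench. The slab sits at z = 378 with thickness 56, so the top is 378 + 56 = 434 mm.


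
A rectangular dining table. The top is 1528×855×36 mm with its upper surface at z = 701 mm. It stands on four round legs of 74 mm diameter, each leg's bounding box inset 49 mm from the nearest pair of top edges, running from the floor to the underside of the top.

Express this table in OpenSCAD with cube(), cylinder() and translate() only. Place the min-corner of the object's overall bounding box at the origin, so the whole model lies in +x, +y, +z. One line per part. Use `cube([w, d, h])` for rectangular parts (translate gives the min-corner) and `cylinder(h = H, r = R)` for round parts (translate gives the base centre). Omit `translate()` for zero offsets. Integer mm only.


translate([0, 0, 665]) cube([1528, 855, 36]);
translate([86, 86, 0]) cylinder(h = 665, r = 37);
translate([1442, 86, 0]) cylinder(h = 665, r = 37);
translate([86, 769, 0]) cylinder(h = 665, r = 37);
translate([1442, 769, 0]) cylinder(h = 665, r = 37);


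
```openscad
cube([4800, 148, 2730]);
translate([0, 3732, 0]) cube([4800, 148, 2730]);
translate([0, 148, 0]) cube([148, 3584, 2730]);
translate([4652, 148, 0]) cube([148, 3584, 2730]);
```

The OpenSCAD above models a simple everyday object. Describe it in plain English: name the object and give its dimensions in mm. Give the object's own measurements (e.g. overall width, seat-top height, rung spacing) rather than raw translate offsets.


The wall frame of a small rectangular building: four walls, each 2730 mm tall and 148 mm thick, enclosing a footprint 4800 mm (x) by 3880 mm (y) outside-to-outside, with no floor or roof. The front and back walls (the −y and +y sides) span the full width; the two side walls fit between them.


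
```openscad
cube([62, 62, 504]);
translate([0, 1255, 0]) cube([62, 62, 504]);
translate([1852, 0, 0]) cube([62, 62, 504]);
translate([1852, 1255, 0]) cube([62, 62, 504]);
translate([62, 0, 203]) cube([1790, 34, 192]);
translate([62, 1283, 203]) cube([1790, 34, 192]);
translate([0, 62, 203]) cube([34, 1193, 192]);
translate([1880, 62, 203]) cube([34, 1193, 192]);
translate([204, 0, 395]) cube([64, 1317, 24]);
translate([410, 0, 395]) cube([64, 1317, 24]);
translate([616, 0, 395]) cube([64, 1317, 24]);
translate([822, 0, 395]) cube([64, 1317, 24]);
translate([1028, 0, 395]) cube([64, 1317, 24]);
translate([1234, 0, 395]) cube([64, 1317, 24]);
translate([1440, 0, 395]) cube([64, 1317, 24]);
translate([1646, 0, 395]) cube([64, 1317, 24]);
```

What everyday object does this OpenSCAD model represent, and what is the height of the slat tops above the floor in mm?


A bed frame. The slat-top height is 419 mm.

Four posts, four rails, and a row of slats — a bed frame. Slats sit on the rails at z = 203 + 192 = 395; with slat thickness 24, the top is 419 mm.


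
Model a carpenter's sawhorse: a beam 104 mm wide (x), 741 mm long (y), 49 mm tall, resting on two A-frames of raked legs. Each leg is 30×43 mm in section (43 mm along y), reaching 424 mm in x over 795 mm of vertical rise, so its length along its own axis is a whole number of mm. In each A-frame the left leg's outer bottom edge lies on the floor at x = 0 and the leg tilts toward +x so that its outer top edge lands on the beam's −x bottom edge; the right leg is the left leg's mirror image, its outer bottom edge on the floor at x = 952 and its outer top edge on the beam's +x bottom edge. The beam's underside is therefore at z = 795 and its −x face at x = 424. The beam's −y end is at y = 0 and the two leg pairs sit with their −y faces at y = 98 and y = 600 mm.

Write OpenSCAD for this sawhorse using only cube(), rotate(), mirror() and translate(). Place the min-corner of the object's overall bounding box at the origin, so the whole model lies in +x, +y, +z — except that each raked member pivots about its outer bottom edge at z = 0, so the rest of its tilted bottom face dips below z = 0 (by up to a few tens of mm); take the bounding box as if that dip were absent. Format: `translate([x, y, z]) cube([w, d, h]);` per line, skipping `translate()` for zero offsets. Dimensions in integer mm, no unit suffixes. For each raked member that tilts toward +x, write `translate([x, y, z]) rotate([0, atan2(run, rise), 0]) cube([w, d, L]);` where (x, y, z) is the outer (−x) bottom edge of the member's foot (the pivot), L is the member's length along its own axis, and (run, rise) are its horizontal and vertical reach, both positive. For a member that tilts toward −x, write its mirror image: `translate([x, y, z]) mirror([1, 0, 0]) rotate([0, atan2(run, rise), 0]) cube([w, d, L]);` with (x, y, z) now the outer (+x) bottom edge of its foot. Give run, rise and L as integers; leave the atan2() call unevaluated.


// leg length = √(424² + 795²) = 901
// right-leg outer foot x = 2·424 + 104 = 952
// beam min-corner = (424, 0, 795)
translate([424, 0, 795]) cube([104, 741, 49]);
translate([0, 98, 0]) rotate([0, atan2(424, 795), 0]) cube([30, 43, 901]);
translate([952, 98, 0]) mirror([1, 0, 0]) rotate([0, atan2(424, 795), 0]) cube([30, 43, 901]);
translate([0, 600, 0]) rotate([0, atan2(424, 795), 0]) cube([30, 43, 901]);
translate([952, 600, 0]) mirror([1, 0, 0]) rotate([0, atan2(424, 795), 0]) cube([30, 43, 901]);


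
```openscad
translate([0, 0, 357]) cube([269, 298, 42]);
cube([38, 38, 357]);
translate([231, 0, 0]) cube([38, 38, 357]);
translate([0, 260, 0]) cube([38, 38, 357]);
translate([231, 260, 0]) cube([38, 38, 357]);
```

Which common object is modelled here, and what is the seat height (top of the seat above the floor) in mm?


A stool. The seat height is 399 mm.

A 269×298×42 slab at z = 357 on four corner posts — a stool. The seat top is 357 + 42 = 399 mm.


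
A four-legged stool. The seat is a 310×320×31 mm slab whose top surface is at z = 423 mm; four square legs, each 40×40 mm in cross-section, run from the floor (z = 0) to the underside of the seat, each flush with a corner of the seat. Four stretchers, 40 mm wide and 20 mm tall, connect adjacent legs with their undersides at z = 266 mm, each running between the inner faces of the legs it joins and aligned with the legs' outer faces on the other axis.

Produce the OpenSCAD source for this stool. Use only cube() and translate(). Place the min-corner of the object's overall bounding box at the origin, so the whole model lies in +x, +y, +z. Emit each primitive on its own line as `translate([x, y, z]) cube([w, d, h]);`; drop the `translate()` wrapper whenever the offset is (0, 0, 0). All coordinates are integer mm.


translate([0, 0, 392]) cube([310, 320, 31]);
cube([40, 40, 392]);
translate([270, 0, 0]) cube([40, 40, 392]);
translate([0, 280, 0]) cube([40, 40, 392]);
translate([270, 280, 0]) cube([40, 40, 392]);
translate([40, 0, 266]) cube([230, 40, 20]);
translate([40, 280, 266]) cube([230, 40, 20]);
translate([0, 40, 266]) cube([40, 240, 20]);
translate([270, 40, 266]) cube([40, 240, 20]);


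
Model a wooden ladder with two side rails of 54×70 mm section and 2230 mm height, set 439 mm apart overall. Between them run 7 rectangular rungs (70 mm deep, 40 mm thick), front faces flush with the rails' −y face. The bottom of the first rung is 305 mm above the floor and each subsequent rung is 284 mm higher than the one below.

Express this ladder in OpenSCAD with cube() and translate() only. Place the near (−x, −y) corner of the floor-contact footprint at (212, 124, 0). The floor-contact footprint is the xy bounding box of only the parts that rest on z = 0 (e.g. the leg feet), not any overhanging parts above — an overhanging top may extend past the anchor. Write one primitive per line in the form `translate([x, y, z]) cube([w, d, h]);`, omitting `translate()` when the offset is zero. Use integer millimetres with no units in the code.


translate([212, 124, 0]) cube([54, 70, 2230]);
translate([597, 124, 0]) cube([54, 70, 2230]);
translate([266, 124, 305]) cube([331, 70, 40]);
translate([266, 124, 589]) cube([331, 70, 40]);
translate([266, 124, 873]) cube([331, 70, 40]);
translate([266, 124, 1157]) cube([331, 70, 40]);
translate([266, 124, 1441]) cube([331, 70, 40]);
translate([266, 124, 1725]) cube([331, 70, 40]);
translate([266, 124, 2009]) cube([331, 70, 40]);


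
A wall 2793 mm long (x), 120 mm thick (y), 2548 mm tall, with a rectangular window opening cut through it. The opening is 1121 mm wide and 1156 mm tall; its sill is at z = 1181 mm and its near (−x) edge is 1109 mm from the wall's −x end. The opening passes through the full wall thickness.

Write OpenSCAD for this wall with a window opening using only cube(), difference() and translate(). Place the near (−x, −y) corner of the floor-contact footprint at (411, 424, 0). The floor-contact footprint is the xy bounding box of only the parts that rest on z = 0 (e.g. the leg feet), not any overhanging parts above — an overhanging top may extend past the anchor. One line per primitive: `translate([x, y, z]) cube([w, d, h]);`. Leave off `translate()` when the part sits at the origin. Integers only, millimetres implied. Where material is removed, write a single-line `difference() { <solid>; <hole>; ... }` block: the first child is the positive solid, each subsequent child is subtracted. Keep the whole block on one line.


difference() { translate([411, 424, 0]) cube([2793, 120, 2548]); translate([1520, 424, 1181]) cube([1121, 120, 1156]); }


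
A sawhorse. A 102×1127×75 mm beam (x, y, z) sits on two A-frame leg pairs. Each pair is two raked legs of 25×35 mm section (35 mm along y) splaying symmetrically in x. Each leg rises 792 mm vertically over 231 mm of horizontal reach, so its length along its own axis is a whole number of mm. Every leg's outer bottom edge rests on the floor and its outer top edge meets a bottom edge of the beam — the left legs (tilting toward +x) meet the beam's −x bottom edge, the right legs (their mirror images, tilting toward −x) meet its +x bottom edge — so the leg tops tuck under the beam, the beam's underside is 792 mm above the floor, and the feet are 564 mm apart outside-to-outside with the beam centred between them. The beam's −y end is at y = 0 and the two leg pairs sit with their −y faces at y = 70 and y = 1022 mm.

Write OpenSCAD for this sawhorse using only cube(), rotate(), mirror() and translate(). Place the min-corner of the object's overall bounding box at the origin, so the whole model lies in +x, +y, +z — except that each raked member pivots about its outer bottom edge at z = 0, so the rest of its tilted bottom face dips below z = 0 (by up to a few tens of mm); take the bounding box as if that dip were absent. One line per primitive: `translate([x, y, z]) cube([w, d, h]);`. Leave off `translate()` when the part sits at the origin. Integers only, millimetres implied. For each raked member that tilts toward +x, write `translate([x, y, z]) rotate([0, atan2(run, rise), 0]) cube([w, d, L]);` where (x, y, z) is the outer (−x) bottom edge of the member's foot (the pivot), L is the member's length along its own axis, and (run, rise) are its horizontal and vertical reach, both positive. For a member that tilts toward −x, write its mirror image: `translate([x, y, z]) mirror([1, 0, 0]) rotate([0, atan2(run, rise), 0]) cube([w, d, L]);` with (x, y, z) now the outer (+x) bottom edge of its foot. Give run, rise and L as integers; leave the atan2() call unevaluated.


translate([231, 0, 792]) cube([102, 1127, 75]);
translate([0, 70, 0]) rotate([0, atan2(231, 792), 0]) cube([25, 35, 825]);
translate([564, 70, 0]) mirror([1, 0, 0]) rotate([0, atan2(231, 792), 0]) cube([25, 35, 825]);
translate([0, 1022, 0]) rotate([0, atan2(231, 792), 0]) cube([25, 35, 825]);
translate([564, 1022, 0]) mirror([1, 0, 0]) rotate([0, atan2(231, 792), 0]) cube([25, 35, 825]);


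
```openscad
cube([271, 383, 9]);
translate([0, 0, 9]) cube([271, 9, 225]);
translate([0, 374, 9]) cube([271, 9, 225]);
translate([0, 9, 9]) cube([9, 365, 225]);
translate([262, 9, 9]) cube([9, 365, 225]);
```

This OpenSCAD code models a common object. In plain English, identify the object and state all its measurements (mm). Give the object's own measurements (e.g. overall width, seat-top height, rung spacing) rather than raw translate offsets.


An open-topped rectangular box: outside dimensions 271×383×234 mm, with a uniform wall and base thickness of 9 mm. The base is a full 271×383 slab on the floor; four walls sit on top of the base. The front and back walls (the −y and +y sides) span the full width; the two side walls fit between them.


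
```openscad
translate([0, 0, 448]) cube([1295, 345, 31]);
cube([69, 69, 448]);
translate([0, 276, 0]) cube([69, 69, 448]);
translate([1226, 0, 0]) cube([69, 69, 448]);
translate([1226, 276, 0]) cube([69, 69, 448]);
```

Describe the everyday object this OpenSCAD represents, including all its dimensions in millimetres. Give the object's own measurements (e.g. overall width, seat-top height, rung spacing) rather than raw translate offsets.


A bench: a 1295×345 mm seat slab, 31 mm thick, top at z = 479 mm, on four 69×69 mm square legs flush with the seat corners and standing on z = 0.


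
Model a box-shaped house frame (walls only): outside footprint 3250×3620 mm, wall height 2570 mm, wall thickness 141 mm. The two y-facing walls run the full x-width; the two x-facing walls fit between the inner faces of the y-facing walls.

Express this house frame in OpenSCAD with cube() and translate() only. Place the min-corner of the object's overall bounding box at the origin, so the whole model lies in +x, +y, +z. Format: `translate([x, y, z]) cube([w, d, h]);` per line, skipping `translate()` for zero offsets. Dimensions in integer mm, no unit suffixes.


cube([3250, 141, 2570]);
translate([0, 3479, 0]) cube([3250, 141, 2570]);
translate([0, 141, 0]) cube([141, 3338, 2570]);
translate([3109, 141, 0]) cube([141, 3338, 2570]);


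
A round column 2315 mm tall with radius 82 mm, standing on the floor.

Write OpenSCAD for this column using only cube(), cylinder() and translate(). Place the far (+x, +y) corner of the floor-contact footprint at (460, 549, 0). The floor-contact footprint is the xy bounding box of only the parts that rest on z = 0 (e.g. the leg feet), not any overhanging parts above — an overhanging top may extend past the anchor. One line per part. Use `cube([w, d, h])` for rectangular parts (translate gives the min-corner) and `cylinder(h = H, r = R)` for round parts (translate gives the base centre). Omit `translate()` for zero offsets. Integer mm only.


translate([378, 467, 0]) cylinder(h = 2315, r = 82);


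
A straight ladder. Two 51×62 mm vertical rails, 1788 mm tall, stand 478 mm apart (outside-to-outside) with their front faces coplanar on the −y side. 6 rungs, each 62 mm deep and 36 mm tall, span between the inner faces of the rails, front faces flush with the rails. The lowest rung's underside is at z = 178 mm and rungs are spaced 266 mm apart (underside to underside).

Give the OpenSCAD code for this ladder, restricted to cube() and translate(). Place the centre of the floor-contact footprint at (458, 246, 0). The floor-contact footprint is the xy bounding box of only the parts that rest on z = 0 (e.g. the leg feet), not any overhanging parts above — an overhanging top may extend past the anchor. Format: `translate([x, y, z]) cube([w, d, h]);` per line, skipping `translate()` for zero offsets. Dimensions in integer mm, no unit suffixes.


translate([219, 215, 0]) cube([51, 62, 1788]);
translate([646, 215, 0]) cube([51, 62, 1788]);
translate([270, 215, 178]) cube([376, 62, 36]);
translate([270, 215, 444]) cube([376, 62, 36]);
translate([270, 215, 710]) cube([376, 62, 36]);
translate([270, 215, 976]) cube([376, 62, 36]);
translate([270, 215, 1242]) cube([376, 62, 36]);
translate([270, 215, 1508]) cube([376, 62, 36]);


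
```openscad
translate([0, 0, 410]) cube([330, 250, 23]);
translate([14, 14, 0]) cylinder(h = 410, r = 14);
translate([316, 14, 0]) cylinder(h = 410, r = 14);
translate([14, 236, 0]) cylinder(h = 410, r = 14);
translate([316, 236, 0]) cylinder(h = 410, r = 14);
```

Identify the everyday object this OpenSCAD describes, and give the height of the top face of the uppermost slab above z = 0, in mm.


A stool. The seat height is 433 mm.

A 330×250×23 slab at z = 410 on four corner cylinders — a stool. The seat top is 410 + 23 = 433 mm.


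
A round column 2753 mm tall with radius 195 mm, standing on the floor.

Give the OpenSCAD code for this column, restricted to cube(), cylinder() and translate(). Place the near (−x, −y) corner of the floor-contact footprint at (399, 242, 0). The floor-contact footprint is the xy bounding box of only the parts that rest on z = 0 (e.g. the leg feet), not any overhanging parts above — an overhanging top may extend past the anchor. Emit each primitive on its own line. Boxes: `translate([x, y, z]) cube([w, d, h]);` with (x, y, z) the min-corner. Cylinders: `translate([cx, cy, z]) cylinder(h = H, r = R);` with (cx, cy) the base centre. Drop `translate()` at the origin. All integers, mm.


translate([594, 437, 0]) cylinder(h = 2753, r = 195);


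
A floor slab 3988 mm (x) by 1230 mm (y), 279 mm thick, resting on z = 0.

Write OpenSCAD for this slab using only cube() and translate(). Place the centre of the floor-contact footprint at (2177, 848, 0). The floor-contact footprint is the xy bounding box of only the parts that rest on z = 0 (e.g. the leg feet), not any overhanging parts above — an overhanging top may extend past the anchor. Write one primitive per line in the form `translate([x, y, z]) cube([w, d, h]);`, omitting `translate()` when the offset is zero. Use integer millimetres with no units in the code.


translate([183, 233, 0]) cube([3988, 1230, 279]);


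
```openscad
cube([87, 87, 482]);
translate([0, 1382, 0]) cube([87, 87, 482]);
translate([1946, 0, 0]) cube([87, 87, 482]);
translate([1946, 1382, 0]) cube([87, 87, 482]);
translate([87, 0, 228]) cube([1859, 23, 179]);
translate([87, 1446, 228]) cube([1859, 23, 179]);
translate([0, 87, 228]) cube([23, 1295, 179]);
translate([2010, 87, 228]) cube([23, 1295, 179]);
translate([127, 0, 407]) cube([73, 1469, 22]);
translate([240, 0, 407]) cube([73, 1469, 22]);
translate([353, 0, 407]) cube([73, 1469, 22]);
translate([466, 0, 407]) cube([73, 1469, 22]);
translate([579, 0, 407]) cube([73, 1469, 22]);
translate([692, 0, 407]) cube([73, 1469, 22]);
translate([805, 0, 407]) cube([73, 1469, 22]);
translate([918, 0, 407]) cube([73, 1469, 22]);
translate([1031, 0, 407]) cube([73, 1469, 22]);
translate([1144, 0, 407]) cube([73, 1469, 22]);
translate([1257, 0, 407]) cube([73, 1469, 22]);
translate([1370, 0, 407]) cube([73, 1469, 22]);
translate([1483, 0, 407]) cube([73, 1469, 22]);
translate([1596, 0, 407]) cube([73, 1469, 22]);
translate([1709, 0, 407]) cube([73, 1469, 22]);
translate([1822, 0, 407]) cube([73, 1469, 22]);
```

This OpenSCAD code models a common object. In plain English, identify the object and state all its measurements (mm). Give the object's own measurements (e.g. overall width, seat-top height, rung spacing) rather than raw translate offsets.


A bed frame 2033 mm long (x) by 1469 mm wide (y). Four 87×87 mm corner posts, 482 mm tall, at the corners of the footprint. Four rails of 23 mm thickness and 179 mm height run between adjacent posts with their undersides at z = 228 mm, their outer faces flush with the outside of the frame (the two x-running rails run between the posts' inner faces; the two y-running rails run between the posts' inner faces). 16 slats, each 73 mm wide (x) and 22 mm thick, lie across the top of the two x-running rails, running the full 1469 mm width of the frame in y; along x they sit between the end posts with a 40 mm gap after the −x posts and between neighbouring slats, leaving 51 mm before the +x posts.


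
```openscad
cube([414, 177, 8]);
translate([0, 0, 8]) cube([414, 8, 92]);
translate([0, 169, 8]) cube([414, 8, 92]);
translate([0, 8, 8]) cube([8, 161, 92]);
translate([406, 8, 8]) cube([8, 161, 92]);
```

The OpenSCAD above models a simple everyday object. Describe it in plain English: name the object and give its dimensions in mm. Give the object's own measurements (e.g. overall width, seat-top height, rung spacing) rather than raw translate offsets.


An open-topped rectangular box: outside dimensions 414×177×100 mm, with a uniform wall and base thickness of 8 mm. The base is a full 414×177 slab on the floor; four walls sit on top of the base. The front and back walls (the −y and +y sides) span the full width; the two side walls fit between them.


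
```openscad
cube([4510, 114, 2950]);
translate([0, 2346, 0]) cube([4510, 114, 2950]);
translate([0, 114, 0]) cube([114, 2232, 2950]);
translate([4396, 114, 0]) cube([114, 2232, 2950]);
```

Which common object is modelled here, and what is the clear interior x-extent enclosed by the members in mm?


A house (or room) frame. The interior width is 4282 mm.

Four 2950 mm walls enclosing a rectangle with no floor or roof — a room or house frame. Outside width is 4510 mm and wall thickness is 114 mm, so the interior width is 4510 − 2 × 114 = 4282 mm.


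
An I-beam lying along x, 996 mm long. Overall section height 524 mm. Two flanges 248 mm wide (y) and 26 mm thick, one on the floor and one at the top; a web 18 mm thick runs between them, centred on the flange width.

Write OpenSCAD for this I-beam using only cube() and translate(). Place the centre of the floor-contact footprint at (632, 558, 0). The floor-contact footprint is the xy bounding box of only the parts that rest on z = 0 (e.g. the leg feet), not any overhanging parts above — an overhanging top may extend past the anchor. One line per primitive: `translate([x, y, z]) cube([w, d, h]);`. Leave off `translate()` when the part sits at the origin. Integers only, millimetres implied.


translate([134, 434, 0]) cube([996, 248, 26]);
translate([134, 549, 26]) cube([996, 18, 472]);
translate([134, 434, 498]) cube([996, 248, 26]);


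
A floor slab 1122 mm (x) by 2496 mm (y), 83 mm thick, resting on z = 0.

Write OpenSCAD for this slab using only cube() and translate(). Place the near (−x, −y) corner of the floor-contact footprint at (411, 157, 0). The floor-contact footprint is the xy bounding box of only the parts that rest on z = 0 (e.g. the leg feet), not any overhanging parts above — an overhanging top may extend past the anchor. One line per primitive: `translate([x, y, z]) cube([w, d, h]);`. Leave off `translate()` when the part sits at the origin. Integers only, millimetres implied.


translate([411, 157, 0]) cube([1122, 2496, 83]);


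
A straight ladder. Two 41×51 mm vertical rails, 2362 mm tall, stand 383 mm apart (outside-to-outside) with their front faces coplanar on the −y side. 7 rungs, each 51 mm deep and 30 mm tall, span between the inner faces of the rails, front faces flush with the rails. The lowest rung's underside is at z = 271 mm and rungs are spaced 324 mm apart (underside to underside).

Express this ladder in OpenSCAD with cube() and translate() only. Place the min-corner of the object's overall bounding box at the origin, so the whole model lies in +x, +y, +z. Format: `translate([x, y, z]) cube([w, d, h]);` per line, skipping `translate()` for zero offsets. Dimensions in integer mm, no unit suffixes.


cube([41, 51, 2362]);
translate([342, 0, 0]) cube([41, 51, 2362]);
translate([41, 0, 271]) cube([301, 51, 30]);
translate([41, 0, 595]) cube([301, 51, 30]);
translate([41, 0, 919]) cube([301, 51, 30]);
translate([41, 0, 1243]) cube([301, 51, 30]);
translate([41, 0, 1567]) cube([301, 51, 30]);
translate([41, 0, 1891]) cube([301, 51, 30]);
translate([41, 0, 2215]) cube([301, 51, 30]);


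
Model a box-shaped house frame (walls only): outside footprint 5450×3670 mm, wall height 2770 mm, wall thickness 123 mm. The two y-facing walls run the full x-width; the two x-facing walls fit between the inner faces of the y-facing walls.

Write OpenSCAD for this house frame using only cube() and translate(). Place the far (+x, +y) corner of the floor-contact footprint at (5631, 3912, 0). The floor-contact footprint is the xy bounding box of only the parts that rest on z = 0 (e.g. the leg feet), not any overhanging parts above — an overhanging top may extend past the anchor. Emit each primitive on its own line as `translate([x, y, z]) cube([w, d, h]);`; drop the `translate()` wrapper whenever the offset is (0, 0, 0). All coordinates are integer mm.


translate([181, 242, 0]) cube([5450, 123, 2770]);
translate([181, 3789, 0]) cube([5450, 123, 2770]);
translate([181, 365, 0]) cube([123, 3424, 2770]);
translate([5508, 365, 0]) cube([123, 3424, 2770]);


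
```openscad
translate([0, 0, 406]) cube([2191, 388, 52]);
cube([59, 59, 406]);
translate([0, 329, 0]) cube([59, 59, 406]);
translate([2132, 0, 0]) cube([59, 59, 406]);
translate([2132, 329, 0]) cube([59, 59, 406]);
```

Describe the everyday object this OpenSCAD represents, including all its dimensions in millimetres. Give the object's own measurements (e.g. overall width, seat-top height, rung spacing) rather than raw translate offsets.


A bench: a 2191×388 mm seat slab, 52 mm thick, top at z = 458 mm, on four 59×59 mm square legs flush with the seat corners and standing on z = 0.


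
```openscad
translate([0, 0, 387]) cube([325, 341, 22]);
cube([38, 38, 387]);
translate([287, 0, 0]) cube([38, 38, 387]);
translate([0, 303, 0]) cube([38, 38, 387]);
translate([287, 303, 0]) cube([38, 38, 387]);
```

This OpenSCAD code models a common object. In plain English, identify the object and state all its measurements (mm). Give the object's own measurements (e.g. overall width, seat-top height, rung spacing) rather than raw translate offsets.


A simple wooden stool: a rectangular seat 325 mm (x) by 341 mm (y), 22 mm thick, top face at z = 409 mm, on four square legs, each 38×38 mm in cross-section. The legs rest on z = 0, each flush with a corner of the seat.


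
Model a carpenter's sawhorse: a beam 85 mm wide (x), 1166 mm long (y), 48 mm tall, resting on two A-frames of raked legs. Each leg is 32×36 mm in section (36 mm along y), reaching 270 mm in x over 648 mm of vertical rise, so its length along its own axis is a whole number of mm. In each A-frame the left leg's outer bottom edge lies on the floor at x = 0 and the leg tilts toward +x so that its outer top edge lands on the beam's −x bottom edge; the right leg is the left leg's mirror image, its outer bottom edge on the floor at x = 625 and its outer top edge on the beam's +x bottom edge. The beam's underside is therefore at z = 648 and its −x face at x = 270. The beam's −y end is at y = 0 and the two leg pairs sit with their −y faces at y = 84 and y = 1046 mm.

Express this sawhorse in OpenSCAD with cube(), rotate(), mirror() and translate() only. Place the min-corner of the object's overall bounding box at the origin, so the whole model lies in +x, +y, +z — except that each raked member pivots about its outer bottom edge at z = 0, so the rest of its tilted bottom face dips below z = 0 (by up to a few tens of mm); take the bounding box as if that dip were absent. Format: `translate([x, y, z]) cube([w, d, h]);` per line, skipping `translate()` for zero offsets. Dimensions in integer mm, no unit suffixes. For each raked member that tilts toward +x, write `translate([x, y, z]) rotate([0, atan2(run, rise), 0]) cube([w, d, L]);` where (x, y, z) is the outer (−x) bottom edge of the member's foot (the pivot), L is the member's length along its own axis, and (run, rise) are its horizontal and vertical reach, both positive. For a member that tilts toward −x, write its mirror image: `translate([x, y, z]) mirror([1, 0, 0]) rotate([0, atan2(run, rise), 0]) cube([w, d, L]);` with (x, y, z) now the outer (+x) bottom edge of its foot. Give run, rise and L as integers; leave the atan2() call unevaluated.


translate([270, 0, 648]) cube([85, 1166, 48]);
translate([0, 84, 0]) rotate([0, atan2(270, 648), 0]) cube([32, 36, 702]);
translate([625, 84, 0]) mirror([1, 0, 0]) rotate([0, atan2(270, 648), 0]) cube([32, 36, 702]);
translate([0, 1046, 0]) rotate([0, atan2(270, 648), 0]) cube([32, 36, 702]);
translate([625, 1046, 0]) mirror([1, 0, 0]) rotate([0, atan2(270, 648), 0]) cube([32, 36, 702]);


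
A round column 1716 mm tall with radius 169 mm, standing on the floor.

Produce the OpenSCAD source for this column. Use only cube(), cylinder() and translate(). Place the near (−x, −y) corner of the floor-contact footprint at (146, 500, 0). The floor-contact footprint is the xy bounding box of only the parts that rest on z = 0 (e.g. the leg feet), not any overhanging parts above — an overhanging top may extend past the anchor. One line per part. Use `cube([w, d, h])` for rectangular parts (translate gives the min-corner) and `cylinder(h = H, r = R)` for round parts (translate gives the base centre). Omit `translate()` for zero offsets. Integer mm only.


translate([315, 669, 0]) cylinder(h = 1716, r = 169);


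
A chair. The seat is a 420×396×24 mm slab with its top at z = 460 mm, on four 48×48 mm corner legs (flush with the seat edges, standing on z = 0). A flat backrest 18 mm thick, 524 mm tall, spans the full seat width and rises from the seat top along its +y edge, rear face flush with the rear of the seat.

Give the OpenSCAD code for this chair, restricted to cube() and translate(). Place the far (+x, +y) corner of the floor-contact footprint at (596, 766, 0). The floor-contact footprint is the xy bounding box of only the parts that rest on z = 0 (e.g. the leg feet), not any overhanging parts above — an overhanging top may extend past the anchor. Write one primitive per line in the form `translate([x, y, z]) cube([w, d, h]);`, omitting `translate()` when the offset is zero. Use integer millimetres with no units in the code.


// leg_h = 460 - 24 = 436
translate([176, 370, 436]) cube([420, 396, 24]);
translate([176, 370, 0]) cube([48, 48, 436]);
translate([548, 370, 0]) cube([48, 48, 436]);
translate([176, 718, 0]) cube([48, 48, 436]);
translate([548, 718, 0]) cube([48, 48, 436]);
translate([176, 748, 460]) cube([420, 18, 524]);


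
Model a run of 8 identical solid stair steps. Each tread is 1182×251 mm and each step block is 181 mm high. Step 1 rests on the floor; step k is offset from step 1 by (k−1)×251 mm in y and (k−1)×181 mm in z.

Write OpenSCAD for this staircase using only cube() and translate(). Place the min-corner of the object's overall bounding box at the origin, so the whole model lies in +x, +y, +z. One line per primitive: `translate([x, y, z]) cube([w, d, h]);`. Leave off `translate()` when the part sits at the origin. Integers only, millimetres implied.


cube([1182, 251, 181]);
translate([0, 251, 181]) cube([1182, 251, 181]);
translate([0, 502, 362]) cube([1182, 251, 181]);
translate([0, 753, 543]) cube([1182, 251, 181]);
translate([0, 1004, 724]) cube([1182, 251, 181]);
translate([0, 1255, 905]) cube([1182, 251, 181]);
translate([0, 1506, 1086]) cube([1182, 251, 181]);
translate([0, 1757, 1267]) cube([1182, 251, 181]);


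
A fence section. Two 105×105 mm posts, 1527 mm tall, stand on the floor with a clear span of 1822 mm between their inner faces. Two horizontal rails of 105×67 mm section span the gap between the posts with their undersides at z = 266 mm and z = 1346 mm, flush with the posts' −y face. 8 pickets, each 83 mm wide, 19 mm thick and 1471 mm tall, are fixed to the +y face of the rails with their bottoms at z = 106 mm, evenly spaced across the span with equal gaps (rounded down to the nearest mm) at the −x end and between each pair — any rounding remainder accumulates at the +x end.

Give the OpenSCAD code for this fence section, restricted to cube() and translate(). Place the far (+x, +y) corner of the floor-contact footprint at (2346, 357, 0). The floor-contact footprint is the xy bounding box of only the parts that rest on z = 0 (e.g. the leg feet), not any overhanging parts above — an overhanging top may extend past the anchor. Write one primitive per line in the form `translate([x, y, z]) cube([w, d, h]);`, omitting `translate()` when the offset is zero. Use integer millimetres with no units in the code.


translate([314, 252, 0]) cube([105, 105, 1527]);
translate([2241, 252, 0]) cube([105, 105, 1527]);
translate([419, 252, 266]) cube([1822, 105, 67]);
translate([419, 252, 1346]) cube([1822, 105, 67]);
translate([547, 357, 106]) cube([83, 19, 1471]);
translate([758, 357, 106]) cube([83, 19, 1471]);
translate([969, 357, 106]) cube([83, 19, 1471]);
translate([1180, 357, 106]) cube([83, 19, 1471]);
translate([1391, 357, 106]) cube([83, 19, 1471]);
translate([1602, 357, 106]) cube([83, 19, 1471]);
translate([1813, 357, 106]) cube([83, 19, 1471]);
translate([2024, 357, 106]) cube([83, 19, 1471]);


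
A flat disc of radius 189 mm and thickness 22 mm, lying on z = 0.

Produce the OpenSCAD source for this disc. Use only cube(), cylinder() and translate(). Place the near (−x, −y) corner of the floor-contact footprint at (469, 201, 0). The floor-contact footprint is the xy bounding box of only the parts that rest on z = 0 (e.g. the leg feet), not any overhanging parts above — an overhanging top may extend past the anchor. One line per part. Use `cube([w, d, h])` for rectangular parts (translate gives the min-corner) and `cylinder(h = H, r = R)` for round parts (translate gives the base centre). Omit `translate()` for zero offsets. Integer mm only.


translate([658, 390, 0]) cylinder(h = 22, r = 189);


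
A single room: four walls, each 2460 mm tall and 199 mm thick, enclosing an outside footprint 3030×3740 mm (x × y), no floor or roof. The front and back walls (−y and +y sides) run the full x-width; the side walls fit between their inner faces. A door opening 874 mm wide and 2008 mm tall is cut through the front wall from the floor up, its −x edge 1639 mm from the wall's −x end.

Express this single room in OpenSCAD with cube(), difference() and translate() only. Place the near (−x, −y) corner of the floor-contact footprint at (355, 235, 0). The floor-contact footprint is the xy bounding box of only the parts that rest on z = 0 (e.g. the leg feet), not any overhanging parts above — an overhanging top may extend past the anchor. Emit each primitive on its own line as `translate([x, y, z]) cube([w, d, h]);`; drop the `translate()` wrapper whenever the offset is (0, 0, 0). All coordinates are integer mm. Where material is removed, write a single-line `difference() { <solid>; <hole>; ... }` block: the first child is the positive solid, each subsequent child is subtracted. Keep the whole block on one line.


difference() { translate([355, 235, 0]) cube([3030, 199, 2460]); translate([1994, 235, 0]) cube([874, 199, 2008]); }
translate([355, 3776, 0]) cube([3030, 199, 2460]);
translate([355, 434, 0]) cube([199, 3342, 2460]);
translate([3186, 434, 0]) cube([199, 3342, 2460]);


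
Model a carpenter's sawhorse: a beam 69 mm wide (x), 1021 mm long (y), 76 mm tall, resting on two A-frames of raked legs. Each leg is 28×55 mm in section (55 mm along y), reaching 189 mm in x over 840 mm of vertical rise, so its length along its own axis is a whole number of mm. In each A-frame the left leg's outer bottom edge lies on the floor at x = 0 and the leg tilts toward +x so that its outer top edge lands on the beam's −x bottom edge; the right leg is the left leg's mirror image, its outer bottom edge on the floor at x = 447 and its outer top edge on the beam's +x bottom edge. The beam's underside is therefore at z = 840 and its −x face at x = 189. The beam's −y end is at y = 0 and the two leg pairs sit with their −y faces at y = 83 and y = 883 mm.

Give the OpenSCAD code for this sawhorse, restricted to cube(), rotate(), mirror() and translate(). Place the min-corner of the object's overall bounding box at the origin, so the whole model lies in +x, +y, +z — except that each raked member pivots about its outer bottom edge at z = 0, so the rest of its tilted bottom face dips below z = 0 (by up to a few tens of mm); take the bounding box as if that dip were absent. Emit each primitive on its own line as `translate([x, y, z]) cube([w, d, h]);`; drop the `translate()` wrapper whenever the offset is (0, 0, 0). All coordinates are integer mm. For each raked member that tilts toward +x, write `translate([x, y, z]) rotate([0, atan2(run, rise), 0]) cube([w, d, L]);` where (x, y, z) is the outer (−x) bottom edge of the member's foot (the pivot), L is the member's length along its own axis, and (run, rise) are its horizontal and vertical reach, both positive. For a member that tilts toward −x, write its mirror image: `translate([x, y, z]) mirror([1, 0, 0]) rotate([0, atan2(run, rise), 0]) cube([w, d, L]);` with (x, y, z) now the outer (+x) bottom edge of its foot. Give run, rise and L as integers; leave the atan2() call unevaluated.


// leg length = √(189² + 840²) = 861
// right-leg outer foot x = 2·189 + 69 = 447
// beam min-corner = (189, 0, 840)
translate([189, 0, 840]) cube([69, 1021, 76]);
translate([0, 83, 0]) rotate([0, atan2(189, 840), 0]) cube([28, 55, 861]);
translate([447, 83, 0]) mirror([1, 0, 0]) rotate([0, atan2(189, 840), 0]) cube([28, 55, 861]);
translate([0, 883, 0]) rotate([0, atan2(189, 840), 0]) cube([28, 55, 861]);
translate([447, 883, 0]) mirror([1, 0, 0]) rotate([0, atan2(189, 840), 0]) cube([28, 55, 861]);
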